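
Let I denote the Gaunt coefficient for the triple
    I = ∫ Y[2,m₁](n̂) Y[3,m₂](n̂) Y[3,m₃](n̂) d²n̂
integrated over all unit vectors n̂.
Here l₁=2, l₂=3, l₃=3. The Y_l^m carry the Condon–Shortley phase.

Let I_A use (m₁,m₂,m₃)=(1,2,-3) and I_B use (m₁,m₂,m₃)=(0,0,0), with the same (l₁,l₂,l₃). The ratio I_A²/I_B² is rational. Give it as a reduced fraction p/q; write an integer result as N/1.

25/16

Shared (l₁,l₂,l₃)=(2,3,3): N and (l;000)² cancel in I_A²/I_B².
A: Δ = 2!·2!·4!/9! = 1/3780; Racah Σ t=1..1: t=1:−1/48 = -1/48; ⇒ 3j(2 3 3; 1 2 -3)² = 5/84, sgn -1
B: Δ = 2!·2!·4!/9! = 1/3780; Racah Σ t=0..2: t=0:+1/24 t=1:−1/4 t=2:+1/24 = -1/6; ⇒ 3j(2 3 3; 0 0 0)² = 4/105, sgn +1
I_A²/I_B² = (5/84)/(4/105) = 25/16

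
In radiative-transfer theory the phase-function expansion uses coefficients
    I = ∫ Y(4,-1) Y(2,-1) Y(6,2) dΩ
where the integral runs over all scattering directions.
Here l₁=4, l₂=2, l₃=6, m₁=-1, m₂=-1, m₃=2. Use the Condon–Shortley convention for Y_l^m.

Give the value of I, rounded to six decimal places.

0.238034

Rules hold: Σm=0, L=12 even, 2≤6≤6.
N = 9·5·13 = 585
Δ = 0!·8!·4!/13! = 1/6435
Racah Σ t=0..0: t=0:+1/2304 = 1/2304
⇒ 3j(4 2 6; 0 0 0)² = 5/143, sgn +1
Racah Σ t=0..0: t=0:+1/4320 = 1/4320
⇒ 3j(4 2 6; -1 -1 2)² = 224/6435, sgn +1
4πI² = N·(3j₀)²·(3jₘ)² = 1120/1573
I = +1·√(0.712015/4π) = 0.23803440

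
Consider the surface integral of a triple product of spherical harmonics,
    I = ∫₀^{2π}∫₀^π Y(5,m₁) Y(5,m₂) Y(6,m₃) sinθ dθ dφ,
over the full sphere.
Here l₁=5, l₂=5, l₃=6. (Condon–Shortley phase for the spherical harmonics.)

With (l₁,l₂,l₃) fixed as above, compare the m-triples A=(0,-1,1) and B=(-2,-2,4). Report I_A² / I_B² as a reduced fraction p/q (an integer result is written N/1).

5/18

Same 5,5,6: normalisation and zero-m 3j drop out of the ratio.
A: Δ: 4! 6! 6! / 17! → 1/28588560; sum: t=0:+1/138240 t=1:−1/10368 t=2:+1/6912 t=3:−1/34560 t=4:+1/2073600 = 7/259200; 3j²(5 5 6; 0 -1 1) = Δ·Π!·Σ² = 28/7293  (sign -1)
B: Δ: 4! 6! 6! / 17! → 1/28588560; sum: t=1:−1/207360 t=2:+1/57600 t=3:−1/207360 = 1/129600; 3j²(5 5 6; -2 -2 4) = Δ·Π!·Σ² = 168/12155  (sign +1)
I_A²/I_B² = (28/7293)/(168/12155) = 5/18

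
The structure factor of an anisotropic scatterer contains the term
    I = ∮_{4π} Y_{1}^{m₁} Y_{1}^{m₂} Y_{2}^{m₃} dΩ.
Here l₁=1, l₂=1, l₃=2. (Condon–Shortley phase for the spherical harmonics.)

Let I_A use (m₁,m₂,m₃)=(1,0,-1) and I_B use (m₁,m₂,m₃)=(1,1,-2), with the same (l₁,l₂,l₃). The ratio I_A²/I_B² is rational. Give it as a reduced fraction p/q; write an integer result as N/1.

1/2

l's match ⇒ only the (l;m) 3-j factors differ between A and B.
A: triangle coeff Δ(1,1,2) = 1/30; Σ_t [0,0]: t=0:+1/2 = 1/2; (3j)²=1/10 [(1 1 2; 1 0 -1)], sign=-1
B: triangle coeff Δ(1,1,2) = 1/30; Σ_t [0,0]: t=0:+1/4 = 1/4; (3j)²=1/5 [(1 1 2; 1 1 -2)], sign=+1
I_A²/I_B² = (1/10)/(1/5) = 1/2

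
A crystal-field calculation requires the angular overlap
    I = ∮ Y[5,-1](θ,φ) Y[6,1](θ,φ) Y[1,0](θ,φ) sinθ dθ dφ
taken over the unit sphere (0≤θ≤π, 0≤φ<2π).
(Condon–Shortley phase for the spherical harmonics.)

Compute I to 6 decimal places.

-0.241725

Rules hold: Σm=0, L=12 even, 1≤1≤11.
N = 11·13·3 = 429
Δ = 10!·0!·2!/13! = 1/858
Racah Σ t=5..5: t=5:−1/14400 = -1/14400
⇒ 3j(5 6 1; 0 0 0)² = 6/143, sgn +1
Racah Σ t=6..6: t=6:+1/17280 = 1/17280
⇒ 3j(5 6 1; -1 1 0)² = 35/858, sgn -1
4πI² = N·(3j₀)²·(3jₘ)² = 105/143
I = -1·√(0.734266/4π) = -0.24172507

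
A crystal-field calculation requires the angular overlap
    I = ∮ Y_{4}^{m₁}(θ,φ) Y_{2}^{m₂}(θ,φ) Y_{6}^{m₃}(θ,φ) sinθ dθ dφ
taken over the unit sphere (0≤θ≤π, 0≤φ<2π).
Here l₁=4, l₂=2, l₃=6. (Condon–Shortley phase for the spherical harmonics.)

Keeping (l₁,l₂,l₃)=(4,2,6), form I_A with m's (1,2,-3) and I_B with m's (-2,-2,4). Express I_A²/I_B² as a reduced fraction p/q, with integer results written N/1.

3/5

Shared (l₁,l₂,l₃)=(4,2,6): N and (l;000)² cancel in I_A²/I_B².
A: Δ = 0!·8!·4!/13! = 1/6435; Racah Σ t=0..0: t=0:+1/17280 = 1/17280; ⇒ 3j(4 2 6; 1 2 -3)² = 14/715, sgn -1
B: Δ = 0!·8!·4!/13! = 1/6435; Racah Σ t=0..0: t=0:+1/34560 = 1/34560; ⇒ 3j(4 2 6; -2 -2 4)² = 14/429, sgn +1
I_A²/I_B² = (14/715)/(14/429) = 3/5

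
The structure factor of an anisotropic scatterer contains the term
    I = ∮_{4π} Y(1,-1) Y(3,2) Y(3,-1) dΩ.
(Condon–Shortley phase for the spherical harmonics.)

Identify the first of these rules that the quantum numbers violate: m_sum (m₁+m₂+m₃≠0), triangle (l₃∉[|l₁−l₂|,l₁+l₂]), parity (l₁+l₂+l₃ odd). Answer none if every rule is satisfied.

m₁+m₂+m₃ = -1 + 2 − 1 = 0  ✓
triangle: |1−3|=2 ≤ l₃=3 ≤ 1+3=4  ✓
parity: l₁+l₂+l₃ = 7 is odd  ✗

parity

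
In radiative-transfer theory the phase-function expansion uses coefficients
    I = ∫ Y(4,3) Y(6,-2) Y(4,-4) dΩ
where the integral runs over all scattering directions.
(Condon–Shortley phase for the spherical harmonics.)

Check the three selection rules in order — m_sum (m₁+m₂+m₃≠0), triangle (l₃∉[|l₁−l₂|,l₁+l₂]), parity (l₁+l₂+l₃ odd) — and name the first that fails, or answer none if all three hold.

m_sum

Σmᵢ = -3  ✗
l₃∈[|l₁−l₂|,l₁+l₂]=[2,10], have l₃=4
Σlᵢ = 14 ⇒ even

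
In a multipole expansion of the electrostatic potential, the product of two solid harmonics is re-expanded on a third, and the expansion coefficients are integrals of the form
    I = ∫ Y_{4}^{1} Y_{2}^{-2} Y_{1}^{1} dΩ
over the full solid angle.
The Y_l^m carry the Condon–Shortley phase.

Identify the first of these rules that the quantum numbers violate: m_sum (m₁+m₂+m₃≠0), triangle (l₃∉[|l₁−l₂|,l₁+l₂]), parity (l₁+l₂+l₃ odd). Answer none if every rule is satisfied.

m₁+m₂+m₃ = 1 − 2 + 1 = 0  ✓
triangle: |4−2|=2 ≤ l₃=1 ≤ 4+2=6  ✗
parity: l₁+l₂+l₃ = 7 is odd

triangle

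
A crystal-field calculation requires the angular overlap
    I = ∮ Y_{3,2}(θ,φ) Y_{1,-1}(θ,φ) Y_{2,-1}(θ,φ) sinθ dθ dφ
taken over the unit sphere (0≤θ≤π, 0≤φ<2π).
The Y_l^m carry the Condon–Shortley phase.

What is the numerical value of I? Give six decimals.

0.261169

m-sum 0 ✓  L=6 even ✓  2≤2≤4 ✓
Π(2lᵢ+1) = 7×3×5 = 105
triangle coeff Δ(3,1,2) = 1/105
Σ_t [1,1]: t=1:−1/4 = -1/4
(3j)²=3/35 [(3 1 2; 0 0 0)], sign=-1
Σ_t [0,0]: t=0:+1/12 = 1/12
(3j)²=2/21 [(3 1 2; 2 -1 -1)], sign=-1
⇒ 4πI² = 6/7
I = (+1)√(6/7/(4π)) = 0.26116903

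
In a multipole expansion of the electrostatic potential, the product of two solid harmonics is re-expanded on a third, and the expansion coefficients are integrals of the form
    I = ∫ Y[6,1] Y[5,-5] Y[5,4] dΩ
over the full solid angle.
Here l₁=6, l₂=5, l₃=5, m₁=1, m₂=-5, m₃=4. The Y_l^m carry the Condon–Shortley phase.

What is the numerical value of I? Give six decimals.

m-sum 0 ✓  L=16 even ✓  1≤5≤11 ✓
Π(2lᵢ+1) = 13×11×11 = 1573
triangle coeff Δ(6,5,5) = 1/28588560
Σ_t [1,5]: t=1:−1/345600 t=2:+1/13824 t=3:−1/5184 t=4:+1/13824 t=5:−1/345600 = -7/129600
(3j)²=80/7293 [(6 5 5; 0 0 0)], sign=+1
Σ_t [0,0]: t=0:+1/2073600 = 1/2073600
(3j)²=63/9724 [(6 5 5; 1 -5 4)], sign=-1
⇒ 4πI² = 420/3757
I = (-1)√(420/3757/(4π)) = -0.09431898

-0.094319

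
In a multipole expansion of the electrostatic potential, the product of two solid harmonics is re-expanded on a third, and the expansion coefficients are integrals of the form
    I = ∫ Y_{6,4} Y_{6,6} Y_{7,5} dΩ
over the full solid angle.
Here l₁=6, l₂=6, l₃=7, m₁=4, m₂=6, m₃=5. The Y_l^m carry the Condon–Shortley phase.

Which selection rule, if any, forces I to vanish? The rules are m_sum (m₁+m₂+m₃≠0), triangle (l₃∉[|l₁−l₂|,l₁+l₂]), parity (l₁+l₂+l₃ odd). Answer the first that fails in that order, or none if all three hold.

m_sum

azimuthal sum: 4 + 6 + 5 = 15  ✗
0 ≤ 7 ≤ 12 (triangle on l)
L = 6 + 6 + 7 = 19 (odd)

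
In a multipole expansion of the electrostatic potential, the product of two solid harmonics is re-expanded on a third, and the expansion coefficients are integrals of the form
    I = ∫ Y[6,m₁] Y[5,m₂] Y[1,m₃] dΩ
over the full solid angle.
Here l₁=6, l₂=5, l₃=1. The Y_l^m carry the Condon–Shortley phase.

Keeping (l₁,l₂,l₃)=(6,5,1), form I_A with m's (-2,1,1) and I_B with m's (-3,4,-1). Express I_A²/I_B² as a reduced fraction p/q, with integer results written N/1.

28/3

Same 6,5,1: normalisation and zero-m 3j drop out of the ratio.
A: Δ: 10! 2! 0! / 13! → 1/858; sum: t=6:+1/34560 = 1/34560; 3j²(6 5 1; -2 1 1) = Δ·Π!·Σ² = 14/429  (sign +1)
B: Δ: 10! 2! 0! / 13! → 1/858; sum: t=9:−1/725760 = -1/725760; 3j²(6 5 1; -3 4 -1) = Δ·Π!·Σ² = 1/286  (sign -1)
I_A²/I_B² = (14/429)/(1/286) = 28/3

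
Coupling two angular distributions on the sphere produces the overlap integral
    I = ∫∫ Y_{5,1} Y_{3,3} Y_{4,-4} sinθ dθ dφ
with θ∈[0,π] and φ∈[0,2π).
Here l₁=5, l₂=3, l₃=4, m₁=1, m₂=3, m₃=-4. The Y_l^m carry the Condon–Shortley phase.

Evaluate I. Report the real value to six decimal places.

Rules hold: Σm=0, L=12 even, 2≤4≤8.
N = 11·7·9 = 693
Δ = 4!·6!·2!/13! = 1/180180
Racah Σ t=1..3: t=1:−1/576 t=2:+1/144 t=3:−1/576 = 1/288
⇒ 3j(5 3 4; 0 0 0)² = 20/1001, sgn +1
Racah Σ t=4..4: t=4:+1/34560 = 1/34560
⇒ 3j(5 3 4; 1 3 -4)² = 1/429, sgn +1
4πI² = N·(3j₀)²·(3jₘ)² = 60/1859
I = +1·√(0.0322754/4π) = 0.05067935

0.050679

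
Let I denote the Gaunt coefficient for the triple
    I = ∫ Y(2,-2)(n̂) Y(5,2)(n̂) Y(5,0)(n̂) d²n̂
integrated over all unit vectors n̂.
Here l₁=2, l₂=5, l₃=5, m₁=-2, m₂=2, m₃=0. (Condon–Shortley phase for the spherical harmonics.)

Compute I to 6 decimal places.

Checks pass: Σm=0; 12 even; l₃=5∈[3,7].
(2·2+1)(2·5+1)(2·5+1) = 605
Δ: 2! 2! 8! / 13! → 1/38610
sum: t=0:+1/2880 t=1:−1/576 t=2:+1/2880 = -1/960
3j²(2 5 5; 0 0 0) = Δ·Π!·Σ² = 10/429  (sign +1)
sum: t=2:+1/2880 = 1/2880
3j²(2 5 5; -2 2 0) = Δ·Π!·Σ² = 14/429  (sign -1)
combine: 4πI² = 605·10/429·14/429 = 700/1521
take √, sign -1: I = -0.19137248

-0.191372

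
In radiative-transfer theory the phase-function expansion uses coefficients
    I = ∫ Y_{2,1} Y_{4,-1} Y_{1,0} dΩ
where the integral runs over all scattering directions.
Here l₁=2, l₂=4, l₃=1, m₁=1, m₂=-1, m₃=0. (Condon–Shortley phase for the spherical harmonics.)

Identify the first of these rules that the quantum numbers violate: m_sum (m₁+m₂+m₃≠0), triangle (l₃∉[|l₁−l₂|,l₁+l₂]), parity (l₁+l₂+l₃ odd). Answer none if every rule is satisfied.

Σmᵢ = 0  ✓
l₃∈[|l₁−l₂|,l₁+l₂]=[2,6], have l₃=1  ✗
Σlᵢ = 7 ⇒ odd

triangle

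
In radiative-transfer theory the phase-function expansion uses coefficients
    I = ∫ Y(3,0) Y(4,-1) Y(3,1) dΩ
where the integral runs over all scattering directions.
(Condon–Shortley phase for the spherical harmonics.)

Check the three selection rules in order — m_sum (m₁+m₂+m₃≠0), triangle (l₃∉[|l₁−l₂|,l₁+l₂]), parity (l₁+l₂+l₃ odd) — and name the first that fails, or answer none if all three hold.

Σmᵢ = 0  ✓
l₃∈[|l₁−l₂|,l₁+l₂]=[1,7], have l₃=3  ✓
Σlᵢ = 10 ⇒ even  ✓

none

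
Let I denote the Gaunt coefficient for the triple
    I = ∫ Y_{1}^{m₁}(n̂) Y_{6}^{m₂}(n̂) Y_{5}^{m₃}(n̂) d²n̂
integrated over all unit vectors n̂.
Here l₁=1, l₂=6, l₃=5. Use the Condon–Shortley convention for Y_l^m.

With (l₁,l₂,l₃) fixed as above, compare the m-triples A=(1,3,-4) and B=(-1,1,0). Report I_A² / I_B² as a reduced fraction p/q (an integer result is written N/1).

l's match ⇒ only the (l;m) 3-j factors differ between A and B.
A: triangle coeff Δ(1,6,5) = 1/858; Σ_t [0,0]: t=0:+1/725760 = 1/725760; (3j)²=1/286 [(1 6 5; 1 3 -4)], sign=-1
B: triangle coeff Δ(1,6,5) = 1/858; Σ_t [2,2]: t=2:+1/28800 = 1/28800; (3j)²=7/286 [(1 6 5; -1 1 0)], sign=-1
I_A²/I_B² = (1/286)/(7/286) = 1/7

1/7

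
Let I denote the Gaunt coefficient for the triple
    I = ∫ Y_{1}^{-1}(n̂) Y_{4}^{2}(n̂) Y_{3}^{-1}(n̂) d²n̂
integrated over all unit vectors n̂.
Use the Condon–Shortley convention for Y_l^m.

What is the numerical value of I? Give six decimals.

m-sum 0 ✓  L=8 even ✓  3≤3≤5 ✓
Π(2lᵢ+1) = 3×9×7 = 189
triangle coeff Δ(1,4,3) = 1/252
Σ_t [1,1]: t=1:−1/36 = -1/36
(3j)²=4/63 [(1 4 3; 0 0 0)], sign=+1
Σ_t [2,2]: t=2:+1/96 = 1/96
(3j)²=5/84 [(1 4 3; -1 2 -1)], sign=+1
⇒ 4πI² = 5/7
I = (+1)√(5/7/(4π)) = 0.23841361

0.238414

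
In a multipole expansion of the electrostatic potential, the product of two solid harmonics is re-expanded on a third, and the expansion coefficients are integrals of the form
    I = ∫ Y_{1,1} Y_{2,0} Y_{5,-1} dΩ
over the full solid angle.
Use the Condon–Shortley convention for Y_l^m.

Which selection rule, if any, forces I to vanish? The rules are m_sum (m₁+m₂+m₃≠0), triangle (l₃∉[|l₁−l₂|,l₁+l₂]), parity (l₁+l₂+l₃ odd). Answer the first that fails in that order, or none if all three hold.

Σmᵢ = 0  ✓
l₃∈[|l₁−l₂|,l₁+l₂]=[1,3], have l₃=5  ✗
Σlᵢ = 8 ⇒ even

triangle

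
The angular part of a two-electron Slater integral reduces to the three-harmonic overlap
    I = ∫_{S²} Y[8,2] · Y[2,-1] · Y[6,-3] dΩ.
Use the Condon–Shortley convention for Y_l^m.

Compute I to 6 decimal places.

2 − 1 − 3 = -2 ≠ 0: azimuthal integral kills it; I = 0

0.000000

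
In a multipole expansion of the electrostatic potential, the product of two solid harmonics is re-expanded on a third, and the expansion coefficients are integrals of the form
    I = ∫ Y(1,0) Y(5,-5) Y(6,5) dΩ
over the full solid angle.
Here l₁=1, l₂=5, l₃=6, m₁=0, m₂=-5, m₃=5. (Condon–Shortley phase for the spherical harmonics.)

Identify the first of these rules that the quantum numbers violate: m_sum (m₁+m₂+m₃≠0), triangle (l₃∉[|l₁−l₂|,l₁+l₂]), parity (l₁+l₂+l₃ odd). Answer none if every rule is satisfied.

none

m₁+m₂+m₃ = 0 − 5 + 5 = 0  ✓
triangle: |1−5|=4 ≤ l₃=6 ≤ 1+5=6  ✓
parity: l₁+l₂+l₃ = 12 is even  ✓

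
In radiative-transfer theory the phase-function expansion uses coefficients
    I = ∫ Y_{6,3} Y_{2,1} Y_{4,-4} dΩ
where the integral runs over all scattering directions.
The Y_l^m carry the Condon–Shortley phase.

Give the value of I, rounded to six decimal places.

-0.047713

Checks pass: Σm=0; 12 even; l₃=4∈[4,8].
(2·6+1)(2·2+1)(2·4+1) = 585
Δ: 4! 8! 0! / 13! → 1/6435
sum: t=2:+1/2304 = 1/2304
3j²(6 2 4; 0 0 0) = Δ·Π!·Σ² = 5/143  (sign +1)
sum: t=3:−1/241920 = -1/241920
3j²(6 2 4; 3 1 -4) = Δ·Π!·Σ² = 1/715  (sign -1)
combine: 4πI² = 585·5/143·1/715 = 45/1573
take √, sign -1: I = -0.04771303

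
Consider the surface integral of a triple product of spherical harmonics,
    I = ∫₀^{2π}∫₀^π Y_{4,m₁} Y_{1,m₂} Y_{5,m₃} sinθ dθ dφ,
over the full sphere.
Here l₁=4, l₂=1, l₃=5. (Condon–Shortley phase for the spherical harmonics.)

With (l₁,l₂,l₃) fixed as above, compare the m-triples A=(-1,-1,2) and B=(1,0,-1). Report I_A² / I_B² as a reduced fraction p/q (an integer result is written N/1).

7/8

Same 4,1,5: normalisation and zero-m 3j drop out of the ratio.
A: Δ: 0! 8! 2! / 11! → 1/495; sum: t=0:+1/1440 = 1/1440; 3j²(4 1 5; -1 -1 2) = Δ·Π!·Σ² = 7/165  (sign -1)
B: Δ: 0! 8! 2! / 11! → 1/495; sum: t=0:+1/720 = 1/720; 3j²(4 1 5; 1 0 -1) = Δ·Π!·Σ² = 8/165  (sign +1)
I_A²/I_B² = (7/165)/(8/165) = 7/8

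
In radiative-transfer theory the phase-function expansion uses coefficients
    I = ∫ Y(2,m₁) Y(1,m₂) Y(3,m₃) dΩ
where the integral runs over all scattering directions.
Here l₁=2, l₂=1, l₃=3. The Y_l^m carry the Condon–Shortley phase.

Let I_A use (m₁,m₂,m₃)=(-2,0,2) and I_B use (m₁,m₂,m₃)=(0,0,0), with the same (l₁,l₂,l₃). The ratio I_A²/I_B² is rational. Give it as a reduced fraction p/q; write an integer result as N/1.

5/9

Same 2,1,3: normalisation and zero-m 3j drop out of the ratio.
A: Δ: 0! 4! 2! / 7! → 1/105; sum: t=0:+1/24 = 1/24; 3j²(2 1 3; -2 0 2) = Δ·Π!·Σ² = 1/21  (sign -1)
B: Δ: 0! 4! 2! / 7! → 1/105; sum: t=0:+1/4 = 1/4; 3j²(2 1 3; 0 0 0) = Δ·Π!·Σ² = 3/35  (sign -1)
I_A²/I_B² = (1/21)/(3/35) = 5/9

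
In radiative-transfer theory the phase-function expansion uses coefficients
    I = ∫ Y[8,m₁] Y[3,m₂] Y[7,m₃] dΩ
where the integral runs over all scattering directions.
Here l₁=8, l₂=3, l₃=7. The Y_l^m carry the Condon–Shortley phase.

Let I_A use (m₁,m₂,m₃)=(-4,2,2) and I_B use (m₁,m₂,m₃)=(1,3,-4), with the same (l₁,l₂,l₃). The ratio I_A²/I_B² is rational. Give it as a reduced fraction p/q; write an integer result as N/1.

1/21

Same 8,3,7: normalisation and zero-m 3j drop out of the ratio.
A: Δ: 4! 12! 2! / 19! → 1/5290740; sum: t=3:−1/26127360 t=4:+1/23224320 = 1/209018880; 3j²(8 3 7; -4 2 2) = Δ·Π!·Σ² = 275/1058148  (sign -1)
B: Δ: 4! 12! 2! / 19! → 1/5290740; sum: t=4:+1/104509440 = 1/104509440; 3j²(8 3 7; 1 3 -4) = Δ·Π!·Σ² = 275/50388  (sign -1)
I_A²/I_B² = (275/1058148)/(275/50388) = 1/21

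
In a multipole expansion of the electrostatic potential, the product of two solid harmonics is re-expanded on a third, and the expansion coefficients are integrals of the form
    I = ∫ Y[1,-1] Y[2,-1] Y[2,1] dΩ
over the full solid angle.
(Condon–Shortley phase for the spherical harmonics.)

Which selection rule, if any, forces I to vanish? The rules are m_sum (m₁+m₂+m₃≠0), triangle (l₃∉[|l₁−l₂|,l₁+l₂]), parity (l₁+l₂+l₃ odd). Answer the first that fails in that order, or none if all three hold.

m₁+m₂+m₃ = -1 − 1 + 1 = -1  ✗
triangle: |1−2|=1 ≤ l₃=2 ≤ 1+2=3
parity: l₁+l₂+l₃ = 5 is odd

m_sum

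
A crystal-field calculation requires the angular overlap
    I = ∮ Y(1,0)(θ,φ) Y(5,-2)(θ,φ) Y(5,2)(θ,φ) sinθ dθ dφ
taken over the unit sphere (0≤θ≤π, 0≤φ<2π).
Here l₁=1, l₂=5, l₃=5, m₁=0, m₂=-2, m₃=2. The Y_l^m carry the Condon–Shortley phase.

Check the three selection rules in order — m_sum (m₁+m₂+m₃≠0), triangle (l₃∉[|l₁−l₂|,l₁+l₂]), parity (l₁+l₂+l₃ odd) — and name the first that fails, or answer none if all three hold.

parity

Σmᵢ = 0  ✓
l₃∈[|l₁−l₂|,l₁+l₂]=[4,6], have l₃=5  ✓
Σlᵢ = 11 ⇒ odd  ✗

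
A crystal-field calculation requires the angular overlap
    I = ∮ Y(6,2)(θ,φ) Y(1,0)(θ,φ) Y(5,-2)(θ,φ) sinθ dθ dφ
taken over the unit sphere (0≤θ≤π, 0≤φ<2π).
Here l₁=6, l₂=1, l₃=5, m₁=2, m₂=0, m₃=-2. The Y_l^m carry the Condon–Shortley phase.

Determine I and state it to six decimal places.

m-sum 0 ✓  L=12 even ✓  5≤5≤7 ✓
Π(2lᵢ+1) = 13×3×11 = 429
triangle coeff Δ(6,1,5) = 1/858
Σ_t [1,1]: t=1:−1/14400 = -1/14400
(3j)²=6/143 [(6 1 5; 0 0 0)], sign=+1
Σ_t [1,1]: t=1:−1/30240 = -1/30240
(3j)²=16/429 [(6 1 5; 2 0 -2)], sign=+1
⇒ 4πI² = 96/143
I = (+1)√(96/143/(4π)) = 0.23113338

0.231133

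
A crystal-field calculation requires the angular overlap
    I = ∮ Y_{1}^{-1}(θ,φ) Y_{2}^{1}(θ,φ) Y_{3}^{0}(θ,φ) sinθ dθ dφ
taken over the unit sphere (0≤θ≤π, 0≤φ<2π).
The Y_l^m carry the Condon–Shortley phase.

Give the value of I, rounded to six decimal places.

0.143048

m-sum 0 ✓  L=6 even ✓  1≤3≤3 ✓
Π(2lᵢ+1) = 3×5×7 = 105
triangle coeff Δ(1,2,3) = 1/105
Σ_t [0,0]: t=0:+1/4 = 1/4
(3j)²=3/35 [(1 2 3; 0 0 0)], sign=-1
Σ_t [0,0]: t=0:+1/12 = 1/12
(3j)²=1/35 [(1 2 3; -1 1 0)], sign=-1
⇒ 4πI² = 9/35
I = (+1)√(9/35/(4π)) = 0.14304817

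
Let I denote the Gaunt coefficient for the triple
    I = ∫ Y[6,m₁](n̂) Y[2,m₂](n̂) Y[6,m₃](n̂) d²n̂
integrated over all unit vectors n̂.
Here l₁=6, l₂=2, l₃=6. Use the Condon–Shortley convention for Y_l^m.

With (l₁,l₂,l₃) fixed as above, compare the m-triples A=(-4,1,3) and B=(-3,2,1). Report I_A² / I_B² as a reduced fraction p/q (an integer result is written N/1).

49/48

Same 6,2,6: normalisation and zero-m 3j drop out of the ratio.
A: Δ: 2! 10! 2! / 15! → 1/90090; sum: t=1:−1/725760 t=2:+1/161280 = 1/207360; 3j²(6 2 6; -4 1 3) = Δ·Π!·Σ² = 7/286  (sign -1)
B: Δ: 2! 10! 2! / 15! → 1/90090; sum: t=2:+1/120960 = 1/120960; 3j²(6 2 6; -3 2 1) = Δ·Π!·Σ² = 24/1001  (sign -1)
I_A²/I_B² = (7/286)/(24/1001) = 49/48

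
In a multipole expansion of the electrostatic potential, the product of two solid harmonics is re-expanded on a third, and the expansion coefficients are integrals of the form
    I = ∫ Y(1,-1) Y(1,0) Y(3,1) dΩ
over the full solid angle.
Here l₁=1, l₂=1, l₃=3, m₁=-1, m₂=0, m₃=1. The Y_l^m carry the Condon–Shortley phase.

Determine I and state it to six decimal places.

0.000000

|1−1|≤3≤1+1 violated ⇒ I = 0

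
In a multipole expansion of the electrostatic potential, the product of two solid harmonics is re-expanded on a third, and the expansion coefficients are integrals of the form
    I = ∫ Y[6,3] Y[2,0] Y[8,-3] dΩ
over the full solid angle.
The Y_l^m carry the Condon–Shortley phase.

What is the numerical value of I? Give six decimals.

Rules hold: Σm=0, L=16 even, 4≤8≤8.
N = 13·5·17 = 1105
Δ = 0!·12!·4!/17! = 1/30940
Racah Σ t=0..0: t=0:+1/2073600 = 1/2073600
⇒ 3j(6 2 8; 0 0 0)² = 28/1105, sgn +1
Racah Σ t=0..0: t=0:+1/8709120 = 1/8709120
⇒ 3j(6 2 8; 3 0 -3)² = 55/3094, sgn -1
4πI² = N·(3j₀)²·(3jₘ)² = 110/221
I = -1·√(0.497738/4π) = -0.19901934

-0.199019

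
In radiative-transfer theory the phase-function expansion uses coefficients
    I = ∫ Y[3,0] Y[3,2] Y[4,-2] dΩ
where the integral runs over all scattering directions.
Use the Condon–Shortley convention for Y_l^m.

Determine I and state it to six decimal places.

Rules hold: Σm=0, L=10 even, 0≤4≤6.
N = 7·7·9 = 441
Δ = 2!·4!·4!/11! = 1/34650
Racah Σ t=0..2: t=0:+1/72 t=1:−1/16 t=2:+1/72 = -5/144
⇒ 3j(3 3 4; 0 0 0)² = 2/77, sgn -1
Racah Σ t=1..2: t=1:−1/96 t=2:+1/72 = 1/288
⇒ 3j(3 3 4; 0 2 -2)² = 1/462, sgn +1
4πI² = N·(3j₀)²·(3jₘ)² = 3/121
I = -1·√(0.0247934/4π) = -0.04441841

-0.044418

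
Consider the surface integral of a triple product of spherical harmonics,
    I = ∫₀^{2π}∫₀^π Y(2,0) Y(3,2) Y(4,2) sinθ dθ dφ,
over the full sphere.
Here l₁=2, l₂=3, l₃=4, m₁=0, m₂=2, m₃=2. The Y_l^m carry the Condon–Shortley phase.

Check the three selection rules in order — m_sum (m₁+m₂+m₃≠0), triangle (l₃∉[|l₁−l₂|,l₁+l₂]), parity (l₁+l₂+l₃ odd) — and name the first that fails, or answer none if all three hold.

m_sum

azimuthal sum: 0 + 2 + 2 = 4  ✗
1 ≤ 4 ≤ 5 (triangle on l)
L = 2 + 3 + 4 = 9 (odd)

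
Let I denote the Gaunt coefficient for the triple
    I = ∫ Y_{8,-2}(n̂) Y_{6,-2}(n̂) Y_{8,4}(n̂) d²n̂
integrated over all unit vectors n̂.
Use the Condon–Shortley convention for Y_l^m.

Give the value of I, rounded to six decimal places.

0.076965

m-sum 0 ✓  L=22 even ✓  2≤8≤14 ✓
Π(2lᵢ+1) = 17×13×17 = 3757
triangle coeff Δ(8,6,8) = 1/13742520792
Σ_t [0,6]: t=0:+1/41803776000 t=1:−1/435456000 t=2:+1/39813120 t=3:−1/18662400 t=4:+1/39813120 t=5:−1/435456000 t=6:+1/41803776000 = -11/1393459200
(3j)²=600/96577 [(8 6 8; 0 0 0)], sign=-1
Σ_t [0,4]: t=0:+1/125411328000 t=1:−1/1567641600 t=2:+1/185794560 t=3:−1/130636800 t=4:+1/597196800 = -11/8957952000
(3j)²=308/96577 [(8 6 8; -2 -2 4)], sign=-1
⇒ 4πI² = 184800/2482597
I = (+1)√(184800/2482597/(4π)) = 0.07696494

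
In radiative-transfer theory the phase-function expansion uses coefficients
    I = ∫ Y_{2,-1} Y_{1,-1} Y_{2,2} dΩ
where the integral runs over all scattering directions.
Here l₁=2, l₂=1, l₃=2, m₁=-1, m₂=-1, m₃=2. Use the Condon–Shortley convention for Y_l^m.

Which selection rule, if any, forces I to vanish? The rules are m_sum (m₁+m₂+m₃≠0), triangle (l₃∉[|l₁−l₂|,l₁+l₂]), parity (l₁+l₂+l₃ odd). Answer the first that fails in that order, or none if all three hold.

parity

m₁+m₂+m₃ = -1 − 1 + 2 = 0  ✓
triangle: |2−1|=1 ≤ l₃=2 ≤ 2+1=3  ✓
parity: l₁+l₂+l₃ = 5 is odd  ✗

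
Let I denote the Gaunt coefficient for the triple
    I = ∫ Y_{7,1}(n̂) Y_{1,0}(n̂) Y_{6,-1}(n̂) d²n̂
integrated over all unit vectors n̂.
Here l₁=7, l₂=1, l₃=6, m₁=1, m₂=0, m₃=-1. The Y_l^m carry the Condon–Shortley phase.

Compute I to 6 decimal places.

-0.242415

m-sum 0 ✓  L=14 even ✓  6≤6≤8 ✓
Π(2lᵢ+1) = 15×3×13 = 585
triangle coeff Δ(7,1,6) = 1/1365
Σ_t [1,1]: t=1:−1/518400 = -1/518400
(3j)²=7/195 [(7 1 6; 0 0 0)], sign=-1
Σ_t [1,1]: t=1:−1/604800 = -1/604800
(3j)²=16/455 [(7 1 6; 1 0 -1)], sign=+1
⇒ 4πI² = 48/65
I = (-1)√(48/65/(4π)) = -0.24241473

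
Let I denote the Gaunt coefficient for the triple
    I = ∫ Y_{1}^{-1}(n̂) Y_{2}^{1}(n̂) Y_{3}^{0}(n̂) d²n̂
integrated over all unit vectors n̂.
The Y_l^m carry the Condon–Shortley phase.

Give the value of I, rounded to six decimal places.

0.143048

Checks pass: Σm=0; 6 even; l₃=3∈[1,3].
(2·1+1)(2·2+1)(2·3+1) = 105
Δ: 0! 2! 4! / 7! → 1/105
sum: t=0:+1/4 = 1/4
3j²(1 2 3; 0 0 0) = Δ·Π!·Σ² = 3/35  (sign -1)
sum: t=0:+1/12 = 1/12
3j²(1 2 3; -1 1 0) = Δ·Π!·Σ² = 1/35  (sign -1)
combine: 4πI² = 105·3/35·1/35 = 9/35
take √, sign +1: I = 0.14304817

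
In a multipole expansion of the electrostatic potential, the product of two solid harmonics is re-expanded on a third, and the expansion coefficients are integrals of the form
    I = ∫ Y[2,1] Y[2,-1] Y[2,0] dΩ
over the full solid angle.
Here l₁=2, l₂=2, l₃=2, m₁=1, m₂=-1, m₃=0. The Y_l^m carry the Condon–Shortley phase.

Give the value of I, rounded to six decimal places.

-0.090112

m-sum 0 ✓  L=6 even ✓  0≤2≤4 ✓
Π(2lᵢ+1) = 5×5×5 = 125
triangle coeff Δ(2,2,2) = 1/630
Σ_t [0,2]: t=0:+1/8 t=1:−1/1 t=2:+1/8 = -3/4
(3j)²=2/35 [(2 2 2; 0 0 0)], sign=-1
Σ_t [0,1]: t=0:+1/2 t=1:−1/4 = 1/4
(3j)²=1/70 [(2 2 2; 1 -1 0)], sign=+1
⇒ 4πI² = 5/49
I = (-1)√(5/49/(4π)) = -0.09011188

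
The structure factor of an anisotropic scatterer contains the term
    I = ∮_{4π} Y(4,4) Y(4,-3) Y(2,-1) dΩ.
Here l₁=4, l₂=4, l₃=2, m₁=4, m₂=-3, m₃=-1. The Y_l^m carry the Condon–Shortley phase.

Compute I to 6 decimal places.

Rules hold: Σm=0, L=10 even, 0≤2≤8.
N = 9·9·5 = 405
Δ = 6!·2!·2!/11! = 1/13860
Racah Σ t=2..4: t=2:+1/192 t=3:−1/36 t=4:+1/192 = -5/288
⇒ 3j(4 4 2; 0 0 0)² = 20/693, sgn -1
Racah Σ t=0..0: t=0:+1/1440 = 1/1440
⇒ 3j(4 4 2; 4 -3 -1)² = 7/165, sgn -1
4πI² = N·(3j₀)²·(3jₘ)² = 60/121
I = +1·√(0.495868/4π) = 0.19864517

0.198645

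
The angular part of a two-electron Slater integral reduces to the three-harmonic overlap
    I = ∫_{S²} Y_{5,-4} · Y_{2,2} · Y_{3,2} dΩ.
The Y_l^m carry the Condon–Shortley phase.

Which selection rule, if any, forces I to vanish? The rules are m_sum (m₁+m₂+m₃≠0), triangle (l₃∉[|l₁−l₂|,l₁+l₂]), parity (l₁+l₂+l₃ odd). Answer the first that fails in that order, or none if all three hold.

Σmᵢ = 0  ✓
l₃∈[|l₁−l₂|,l₁+l₂]=[3,7], have l₃=3  ✓
Σlᵢ = 10 ⇒ even  ✓

none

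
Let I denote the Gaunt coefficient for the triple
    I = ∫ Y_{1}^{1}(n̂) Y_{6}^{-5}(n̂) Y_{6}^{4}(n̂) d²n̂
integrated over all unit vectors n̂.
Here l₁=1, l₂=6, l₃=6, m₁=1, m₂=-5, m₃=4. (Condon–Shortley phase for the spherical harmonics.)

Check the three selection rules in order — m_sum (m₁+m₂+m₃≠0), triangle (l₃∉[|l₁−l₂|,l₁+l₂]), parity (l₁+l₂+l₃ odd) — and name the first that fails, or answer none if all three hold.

parity

azimuthal sum: 1 − 5 + 4 = 0  ✓
5 ≤ 6 ≤ 7 (triangle on l)  ✓
L = 1 + 6 + 6 = 13 (odd)  ✗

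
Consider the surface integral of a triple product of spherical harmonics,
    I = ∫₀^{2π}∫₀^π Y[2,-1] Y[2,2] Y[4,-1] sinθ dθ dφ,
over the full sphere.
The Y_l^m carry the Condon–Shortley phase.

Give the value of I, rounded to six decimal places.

Rules hold: Σm=0, L=8 even, 0≤4≤4.
N = 5·5·9 = 225
Δ = 0!·4!·4!/9! = 1/630
Racah Σ t=0..0: t=0:+1/16 = 1/16
⇒ 3j(2 2 4; 0 0 0)² = 2/35, sgn +1
Racah Σ t=0..0: t=0:+1/144 = 1/144
⇒ 3j(2 2 4; -1 2 -1)² = 1/126, sgn -1
4πI² = N·(3j₀)²·(3jₘ)² = 5/49
I = -1·√(0.102041/4π) = -0.09011188

-0.090112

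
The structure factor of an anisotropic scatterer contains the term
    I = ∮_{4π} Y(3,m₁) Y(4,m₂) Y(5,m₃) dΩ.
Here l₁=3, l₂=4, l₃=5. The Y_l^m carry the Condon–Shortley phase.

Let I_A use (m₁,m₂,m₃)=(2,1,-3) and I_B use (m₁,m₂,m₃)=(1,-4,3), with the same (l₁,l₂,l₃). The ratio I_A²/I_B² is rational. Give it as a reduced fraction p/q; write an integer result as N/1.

Same 3,4,5: normalisation and zero-m 3j drop out of the ratio.
A: Δ: 2! 4! 6! / 13! → 1/180180; sum: t=0:+1/1440 t=1:−1/1152 = -1/5760; 3j²(3 4 5; 2 1 -3) = Δ·Π!·Σ² = 1/858  (sign -1)
B: Δ: 2! 4! 6! / 13! → 1/180180; sum: t=0:+1/5760 = 1/5760; 3j²(3 4 5; 1 -4 3) = Δ·Π!·Σ² = 56/2145  (sign +1)
I_A²/I_B² = (1/858)/(56/2145) = 5/112

5/112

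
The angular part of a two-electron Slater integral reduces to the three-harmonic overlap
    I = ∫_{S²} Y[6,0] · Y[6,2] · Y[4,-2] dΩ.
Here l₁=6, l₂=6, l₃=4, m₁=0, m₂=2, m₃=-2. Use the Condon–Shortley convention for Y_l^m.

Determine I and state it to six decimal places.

-0.107540

Checks pass: Σm=0; 16 even; l₃=4∈[0,12].
(2·6+1)(2·6+1)(2·4+1) = 1521
Δ: 8! 4! 4! / 17! → 1/15315300
sum: t=2:+1/829440 t=3:−1/25920 t=4:+1/9216 t=5:−1/25920 t=6:+1/829440 = 7/207360
3j²(6 6 4; 0 0 0) = Δ·Π!·Σ² = 28/2431  (sign +1)
sum: t=4:+1/55296 t=5:−1/25920 t=6:+1/138240 = -11/829440
3j²(6 6 4; 0 2 -2) = Δ·Π!·Σ² = 11/1326  (sign -1)
combine: 4πI² = 1521·28/2431·11/1326 = 42/289
take √, sign -1: I = -0.10754019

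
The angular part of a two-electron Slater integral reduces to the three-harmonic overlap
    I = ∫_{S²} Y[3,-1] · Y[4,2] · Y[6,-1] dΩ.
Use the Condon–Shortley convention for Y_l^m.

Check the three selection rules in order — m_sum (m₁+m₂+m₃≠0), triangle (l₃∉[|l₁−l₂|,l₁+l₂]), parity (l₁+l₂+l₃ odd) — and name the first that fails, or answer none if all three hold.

azimuthal sum: -1 + 2 − 1 = 0  ✓
1 ≤ 6 ≤ 7 (triangle on l)  ✓
L = 3 + 4 + 6 = 13 (odd)  ✗

parity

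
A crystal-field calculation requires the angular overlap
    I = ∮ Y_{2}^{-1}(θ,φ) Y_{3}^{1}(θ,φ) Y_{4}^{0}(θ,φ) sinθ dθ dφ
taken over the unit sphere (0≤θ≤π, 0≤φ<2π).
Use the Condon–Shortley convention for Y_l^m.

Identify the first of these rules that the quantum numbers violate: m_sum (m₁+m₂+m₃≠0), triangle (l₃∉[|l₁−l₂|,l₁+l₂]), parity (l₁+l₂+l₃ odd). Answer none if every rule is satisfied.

azimuthal sum: -1 + 1 + 0 = 0  ✓
1 ≤ 4 ≤ 5 (triangle on l)  ✓
L = 2 + 3 + 4 = 9 (odd)  ✗

parity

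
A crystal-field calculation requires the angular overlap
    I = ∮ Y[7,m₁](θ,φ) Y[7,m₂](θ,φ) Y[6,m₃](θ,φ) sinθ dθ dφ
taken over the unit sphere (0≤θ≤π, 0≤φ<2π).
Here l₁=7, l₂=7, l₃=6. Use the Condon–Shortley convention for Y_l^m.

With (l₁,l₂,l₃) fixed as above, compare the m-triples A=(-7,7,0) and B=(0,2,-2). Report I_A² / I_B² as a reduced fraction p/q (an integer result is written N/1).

Shared (l₁,l₂,l₃)=(7,7,6): N and (l;000)² cancel in I_A²/I_B².
A: Δ = 8!·6!·6!/21! = 1/2444321880; Racah Σ t=8..8: t=8:+1/20901888000 = 1/20901888000; ⇒ 3j(7 7 6; -7 7 0)² = 143/38760, sgn +1
B: Δ = 8!·6!·6!/21! = 1/2444321880; Racah Σ t=3..7: t=3:−1/24883200 t=4:+1/2488320 t=5:−1/1658880 t=6:+1/6220800 t=7:−1/174182400 = -1/11612160; ⇒ 3j(7 7 6; 0 2 -2)² = 150/46189, sgn -1
I_A²/I_B² = (143/38760)/(150/46189) = 20449/18000

20449/18000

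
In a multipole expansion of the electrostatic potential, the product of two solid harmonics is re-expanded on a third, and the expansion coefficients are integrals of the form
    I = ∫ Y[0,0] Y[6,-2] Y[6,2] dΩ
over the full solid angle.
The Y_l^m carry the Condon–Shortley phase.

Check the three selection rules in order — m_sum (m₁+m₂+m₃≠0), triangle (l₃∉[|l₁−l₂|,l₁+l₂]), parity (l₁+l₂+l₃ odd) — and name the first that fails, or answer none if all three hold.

m₁+m₂+m₃ = 0 − 2 + 2 = 0  ✓
triangle: |0−6|=6 ≤ l₃=6 ≤ 0+6=6  ✓
parity: l₁+l₂+l₃ = 12 is even  ✓

none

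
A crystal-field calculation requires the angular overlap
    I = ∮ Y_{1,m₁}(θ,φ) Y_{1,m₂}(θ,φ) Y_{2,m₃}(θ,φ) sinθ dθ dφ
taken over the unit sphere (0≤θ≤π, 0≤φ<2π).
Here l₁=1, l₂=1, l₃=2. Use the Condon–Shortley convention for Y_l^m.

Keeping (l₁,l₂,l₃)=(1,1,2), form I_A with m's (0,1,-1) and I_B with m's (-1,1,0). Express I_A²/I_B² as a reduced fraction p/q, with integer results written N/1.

l's match ⇒ only the (l;m) 3-j factors differ between A and B.
A: triangle coeff Δ(1,1,2) = 1/30; Σ_t [0,0]: t=0:+1/2 = 1/2; (3j)²=1/10 [(1 1 2; 0 1 -1)], sign=-1
B: triangle coeff Δ(1,1,2) = 1/30; Σ_t [0,0]: t=0:+1/4 = 1/4; (3j)²=1/30 [(1 1 2; -1 1 0)], sign=+1
I_A²/I_B² = (1/10)/(1/30) = 3/1

3/1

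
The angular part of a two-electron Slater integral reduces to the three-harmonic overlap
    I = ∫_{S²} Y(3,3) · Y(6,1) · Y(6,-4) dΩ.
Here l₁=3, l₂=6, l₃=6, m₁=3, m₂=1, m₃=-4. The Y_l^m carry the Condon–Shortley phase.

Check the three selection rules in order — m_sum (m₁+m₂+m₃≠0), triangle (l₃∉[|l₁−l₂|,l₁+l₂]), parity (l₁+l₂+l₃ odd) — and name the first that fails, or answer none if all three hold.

m₁+m₂+m₃ = 3 + 1 − 4 = 0  ✓
triangle: |3−6|=3 ≤ l₃=6 ≤ 3+6=9  ✓
parity: l₁+l₂+l₃ = 15 is odd  ✗

parity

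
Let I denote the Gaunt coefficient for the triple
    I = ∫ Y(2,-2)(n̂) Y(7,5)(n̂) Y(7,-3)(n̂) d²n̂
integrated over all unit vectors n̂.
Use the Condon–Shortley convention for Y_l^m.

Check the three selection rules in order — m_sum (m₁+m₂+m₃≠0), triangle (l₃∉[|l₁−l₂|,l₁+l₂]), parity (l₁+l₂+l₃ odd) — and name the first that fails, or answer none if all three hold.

Σmᵢ = 0  ✓
l₃∈[|l₁−l₂|,l₁+l₂]=[5,9], have l₃=7  ✓
Σlᵢ = 16 ⇒ even  ✓

none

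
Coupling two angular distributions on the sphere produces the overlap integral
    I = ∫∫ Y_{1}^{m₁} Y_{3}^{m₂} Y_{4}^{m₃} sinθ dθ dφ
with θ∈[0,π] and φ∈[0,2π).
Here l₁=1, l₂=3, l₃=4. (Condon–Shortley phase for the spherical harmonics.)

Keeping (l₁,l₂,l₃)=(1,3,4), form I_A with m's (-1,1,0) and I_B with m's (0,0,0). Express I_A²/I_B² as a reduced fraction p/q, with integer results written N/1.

l's match ⇒ only the (l;m) 3-j factors differ between A and B.
A: triangle coeff Δ(1,3,4) = 1/252; Σ_t [0,0]: t=0:+1/96 = 1/96; (3j)²=1/42 [(1 3 4; -1 1 0)], sign=+1
B: triangle coeff Δ(1,3,4) = 1/252; Σ_t [0,0]: t=0:+1/36 = 1/36; (3j)²=4/63 [(1 3 4; 0 0 0)], sign=+1
I_A²/I_B² = (1/42)/(4/63) = 3/8

3/8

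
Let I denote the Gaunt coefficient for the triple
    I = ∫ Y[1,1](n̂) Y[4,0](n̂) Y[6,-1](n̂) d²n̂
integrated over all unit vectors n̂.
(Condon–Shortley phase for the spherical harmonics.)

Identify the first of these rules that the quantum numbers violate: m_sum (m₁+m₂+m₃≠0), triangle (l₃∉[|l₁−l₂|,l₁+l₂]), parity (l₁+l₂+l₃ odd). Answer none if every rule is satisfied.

azimuthal sum: 1 + 0 − 1 = 0  ✓
3 ≤ 6 ≤ 5 (triangle on l)  ✗
L = 1 + 4 + 6 = 11 (odd)

triangle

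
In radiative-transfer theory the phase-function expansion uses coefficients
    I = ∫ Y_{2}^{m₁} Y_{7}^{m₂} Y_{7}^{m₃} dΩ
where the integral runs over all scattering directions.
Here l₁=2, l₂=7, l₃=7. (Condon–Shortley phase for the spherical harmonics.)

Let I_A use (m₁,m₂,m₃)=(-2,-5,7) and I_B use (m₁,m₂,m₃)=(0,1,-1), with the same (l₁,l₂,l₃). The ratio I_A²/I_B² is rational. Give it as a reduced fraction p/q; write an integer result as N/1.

Same 2,7,7: normalisation and zero-m 3j drop out of the ratio.
A: Δ: 2! 2! 12! / 17! → 1/185640; sum: t=2:+1/1916006400 = 1/1916006400; 3j²(2 7 7; -2 -5 7) = Δ·Π!·Σ² = 1/340  (sign +1)
B: Δ: 2! 2! 12! / 17! → 1/185640; sum: t=0:+1/3870720 t=1:−1/604800 t=2:+1/2073600 = -53/58060800; 3j²(2 7 7; 0 1 -1) = Δ·Π!·Σ² = 2809/185640  (sign -1)
I_A²/I_B² = (1/340)/(2809/185640) = 546/2809

546/2809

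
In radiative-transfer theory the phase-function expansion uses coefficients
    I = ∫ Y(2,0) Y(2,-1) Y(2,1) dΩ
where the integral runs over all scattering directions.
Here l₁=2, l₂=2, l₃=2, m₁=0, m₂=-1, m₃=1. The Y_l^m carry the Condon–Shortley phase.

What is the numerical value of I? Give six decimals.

-0.090112

m-sum 0 ✓  L=6 even ✓  0≤2≤4 ✓
Π(2lᵢ+1) = 5×5×5 = 125
triangle coeff Δ(2,2,2) = 1/630
Σ_t [0,2]: t=0:+1/8 t=1:−1/1 t=2:+1/8 = -3/4
(3j)²=2/35 [(2 2 2; 0 0 0)], sign=-1
Σ_t [0,1]: t=0:+1/4 t=1:−1/2 = -1/4
(3j)²=1/70 [(2 2 2; 0 -1 1)], sign=+1
⇒ 4πI² = 5/49
I = (-1)√(5/49/(4π)) = -0.09011188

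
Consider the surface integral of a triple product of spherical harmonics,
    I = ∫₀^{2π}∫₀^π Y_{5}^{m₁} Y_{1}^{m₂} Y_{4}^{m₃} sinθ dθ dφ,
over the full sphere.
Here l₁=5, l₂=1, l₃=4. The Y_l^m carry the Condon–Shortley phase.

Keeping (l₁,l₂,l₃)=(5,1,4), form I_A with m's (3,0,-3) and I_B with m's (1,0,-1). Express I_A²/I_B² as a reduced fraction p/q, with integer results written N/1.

Same 5,1,4: normalisation and zero-m 3j drop out of the ratio.
A: Δ: 2! 8! 0! / 11! → 1/495; sum: t=1:−1/5040 = -1/5040; 3j²(5 1 4; 3 0 -3) = Δ·Π!·Σ² = 16/495  (sign +1)
B: Δ: 2! 8! 0! / 11! → 1/495; sum: t=1:−1/720 = -1/720; 3j²(5 1 4; 1 0 -1) = Δ·Π!·Σ² = 8/165  (sign +1)
I_A²/I_B² = (16/495)/(8/165) = 2/3

2/3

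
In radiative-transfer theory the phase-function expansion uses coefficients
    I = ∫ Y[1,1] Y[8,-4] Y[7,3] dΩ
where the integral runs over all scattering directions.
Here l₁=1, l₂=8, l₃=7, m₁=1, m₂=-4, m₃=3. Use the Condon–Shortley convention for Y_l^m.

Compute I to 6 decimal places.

Rules hold: Σm=0, L=16 even, 7≤7≤9.
N = 3·17·15 = 765
Δ = 2!·0!·14!/17! = 1/2040
Racah Σ t=1..1: t=1:−1/25401600 = -1/25401600
⇒ 3j(1 8 7; 0 0 0)² = 8/255, sgn +1
Racah Σ t=0..0: t=0:+1/174182400 = 1/174182400
⇒ 3j(1 8 7; 1 -4 3)² = 11/340, sgn +1
4πI² = N·(3j₀)²·(3jₘ)² = 66/85
I = +1·√(0.776471/4π) = 0.24857507

0.248575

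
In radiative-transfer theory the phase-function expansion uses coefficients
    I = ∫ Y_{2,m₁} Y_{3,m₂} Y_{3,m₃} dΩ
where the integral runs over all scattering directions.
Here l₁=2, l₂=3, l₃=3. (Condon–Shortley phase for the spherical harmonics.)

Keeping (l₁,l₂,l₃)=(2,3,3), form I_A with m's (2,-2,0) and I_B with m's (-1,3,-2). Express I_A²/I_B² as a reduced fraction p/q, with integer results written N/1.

4/5

l's match ⇒ only the (l;m) 3-j factors differ between A and B.
A: triangle coeff Δ(2,3,3) = 1/3780; Σ_t [0,0]: t=0:+1/24 = 1/24; (3j)²=1/21 [(2 3 3; 2 -2 0)], sign=-1
B: triangle coeff Δ(2,3,3) = 1/3780; Σ_t [2,2]: t=2:+1/48 = 1/48; (3j)²=5/84 [(2 3 3; -1 3 -2)], sign=-1
I_A²/I_B² = (1/21)/(5/84) = 4/5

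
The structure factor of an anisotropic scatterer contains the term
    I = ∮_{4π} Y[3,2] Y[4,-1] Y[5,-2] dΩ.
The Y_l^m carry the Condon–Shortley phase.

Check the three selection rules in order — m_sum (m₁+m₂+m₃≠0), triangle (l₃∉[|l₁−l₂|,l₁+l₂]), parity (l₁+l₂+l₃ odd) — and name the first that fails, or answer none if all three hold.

m_sum

azimuthal sum: 2 − 1 − 2 = -1  ✗
1 ≤ 5 ≤ 7 (triangle on l)
L = 3 + 4 + 5 = 12 (even)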